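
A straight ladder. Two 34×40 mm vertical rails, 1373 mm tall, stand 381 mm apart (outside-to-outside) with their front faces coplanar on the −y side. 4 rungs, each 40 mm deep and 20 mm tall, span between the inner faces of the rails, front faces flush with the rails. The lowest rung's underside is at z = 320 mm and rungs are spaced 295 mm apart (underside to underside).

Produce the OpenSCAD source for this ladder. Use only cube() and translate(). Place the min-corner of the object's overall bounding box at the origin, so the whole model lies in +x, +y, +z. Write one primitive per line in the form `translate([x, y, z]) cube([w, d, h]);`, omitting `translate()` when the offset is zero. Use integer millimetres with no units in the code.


cube([34, 40, 1373]);
translate([347, 0, 0]) cube([34, 40, 1373]);
translate([34, 0, 320]) cube([313, 40, 20]);
translate([34, 0, 615]) cube([313, 40, 20]);
translate([34, 0, 910]) cube([313, 40, 20]);
translate([34, 0, 1205]) cube([313, 40, 20]);


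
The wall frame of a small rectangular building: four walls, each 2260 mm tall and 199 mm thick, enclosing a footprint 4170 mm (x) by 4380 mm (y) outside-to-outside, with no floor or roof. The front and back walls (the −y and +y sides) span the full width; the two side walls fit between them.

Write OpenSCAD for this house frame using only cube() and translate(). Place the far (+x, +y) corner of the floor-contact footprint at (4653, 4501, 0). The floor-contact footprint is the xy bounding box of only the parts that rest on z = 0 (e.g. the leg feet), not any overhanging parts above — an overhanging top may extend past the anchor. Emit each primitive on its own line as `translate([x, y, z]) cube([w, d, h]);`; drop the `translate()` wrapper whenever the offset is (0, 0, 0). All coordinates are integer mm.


translate([483, 121, 0]) cube([4170, 199, 2260]);
translate([483, 4302, 0]) cube([4170, 199, 2260]);
translate([483, 320, 0]) cube([199, 3982, 2260]);
translate([4454, 320, 0]) cube([199, 3982, 2260]);


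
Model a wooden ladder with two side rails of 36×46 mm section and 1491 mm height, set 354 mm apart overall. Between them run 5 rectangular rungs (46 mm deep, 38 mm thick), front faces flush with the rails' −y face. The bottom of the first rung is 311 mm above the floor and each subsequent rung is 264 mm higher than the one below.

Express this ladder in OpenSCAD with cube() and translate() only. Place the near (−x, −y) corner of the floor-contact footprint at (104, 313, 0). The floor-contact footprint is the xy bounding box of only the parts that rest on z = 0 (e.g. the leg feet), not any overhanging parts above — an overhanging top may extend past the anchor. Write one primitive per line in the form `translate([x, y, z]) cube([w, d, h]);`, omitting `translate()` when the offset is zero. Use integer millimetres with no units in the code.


translate([104, 313, 0]) cube([36, 46, 1491]);
translate([422, 313, 0]) cube([36, 46, 1491]);
translate([140, 313, 311]) cube([282, 46, 38]);
translate([140, 313, 575]) cube([282, 46, 38]);
translate([140, 313, 839]) cube([282, 46, 38]);
translate([140, 313, 1103]) cube([282, 46, 38]);
translate([140, 313, 1367]) cube([282, 46, 38]);


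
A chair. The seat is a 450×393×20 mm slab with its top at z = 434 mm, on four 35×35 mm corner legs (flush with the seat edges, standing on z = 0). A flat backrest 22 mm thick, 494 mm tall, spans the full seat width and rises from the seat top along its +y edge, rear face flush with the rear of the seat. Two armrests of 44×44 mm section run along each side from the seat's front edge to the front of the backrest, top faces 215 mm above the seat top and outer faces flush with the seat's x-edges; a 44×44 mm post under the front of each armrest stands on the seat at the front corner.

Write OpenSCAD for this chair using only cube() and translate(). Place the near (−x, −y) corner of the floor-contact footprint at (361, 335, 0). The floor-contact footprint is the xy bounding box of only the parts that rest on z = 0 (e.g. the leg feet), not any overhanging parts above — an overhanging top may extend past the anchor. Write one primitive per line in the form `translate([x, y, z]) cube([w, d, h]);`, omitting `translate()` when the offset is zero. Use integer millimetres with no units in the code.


translate([361, 335, 414]) cube([450, 393, 20]);
translate([361, 335, 0]) cube([35, 35, 414]);
translate([776, 335, 0]) cube([35, 35, 414]);
translate([361, 693, 0]) cube([35, 35, 414]);
translate([776, 693, 0]) cube([35, 35, 414]);
translate([361, 706, 434]) cube([450, 22, 494]);
translate([361, 335, 605]) cube([44, 371, 44]);
translate([767, 335, 605]) cube([44, 371, 44]);
translate([361, 335, 434]) cube([44, 44, 171]);
translate([767, 335, 434]) cube([44, 44, 171]);


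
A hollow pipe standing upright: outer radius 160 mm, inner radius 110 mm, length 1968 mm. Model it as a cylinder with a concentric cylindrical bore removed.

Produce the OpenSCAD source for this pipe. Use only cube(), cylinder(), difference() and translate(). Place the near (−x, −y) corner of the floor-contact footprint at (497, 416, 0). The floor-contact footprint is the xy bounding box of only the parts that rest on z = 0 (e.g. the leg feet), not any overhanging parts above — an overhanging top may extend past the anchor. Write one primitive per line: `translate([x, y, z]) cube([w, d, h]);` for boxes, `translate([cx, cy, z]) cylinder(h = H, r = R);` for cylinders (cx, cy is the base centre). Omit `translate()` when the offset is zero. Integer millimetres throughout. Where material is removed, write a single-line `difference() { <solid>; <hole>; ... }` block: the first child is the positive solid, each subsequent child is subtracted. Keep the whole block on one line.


difference() { translate([657, 576, 0]) cylinder(h = 1968, r = 160); translate([657, 576, 0]) cylinder(h = 1968, r = 110); }


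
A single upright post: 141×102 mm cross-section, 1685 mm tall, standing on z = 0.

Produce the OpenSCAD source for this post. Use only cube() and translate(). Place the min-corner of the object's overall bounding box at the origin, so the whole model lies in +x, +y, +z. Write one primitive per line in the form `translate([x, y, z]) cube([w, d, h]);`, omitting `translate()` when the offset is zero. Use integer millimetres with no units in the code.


cube([141, 102, 1685]);


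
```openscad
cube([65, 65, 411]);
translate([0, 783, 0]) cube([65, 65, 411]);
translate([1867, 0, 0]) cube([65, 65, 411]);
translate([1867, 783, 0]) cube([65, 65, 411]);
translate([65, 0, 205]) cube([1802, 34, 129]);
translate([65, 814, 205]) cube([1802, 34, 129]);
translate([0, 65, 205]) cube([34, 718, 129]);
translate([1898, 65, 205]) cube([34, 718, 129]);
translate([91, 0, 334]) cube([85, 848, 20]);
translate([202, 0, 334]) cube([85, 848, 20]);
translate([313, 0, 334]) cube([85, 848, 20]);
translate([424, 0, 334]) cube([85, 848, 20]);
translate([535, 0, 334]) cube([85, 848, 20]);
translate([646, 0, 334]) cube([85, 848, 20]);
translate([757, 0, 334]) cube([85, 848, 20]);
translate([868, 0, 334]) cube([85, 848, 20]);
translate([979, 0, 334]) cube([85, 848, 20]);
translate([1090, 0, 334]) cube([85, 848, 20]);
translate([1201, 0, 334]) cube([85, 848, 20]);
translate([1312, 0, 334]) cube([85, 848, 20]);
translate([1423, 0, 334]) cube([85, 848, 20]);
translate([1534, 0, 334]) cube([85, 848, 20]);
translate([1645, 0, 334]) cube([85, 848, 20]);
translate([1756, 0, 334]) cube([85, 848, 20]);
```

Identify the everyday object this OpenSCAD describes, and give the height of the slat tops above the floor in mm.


A bed frame. The slat-top height is 354 mm.

Four posts, four rails, and a row of slats — a bed frame. Slats sit on the rails at z = 205 + 129 = 334; with slat thickness 20, the top is 354 mm.


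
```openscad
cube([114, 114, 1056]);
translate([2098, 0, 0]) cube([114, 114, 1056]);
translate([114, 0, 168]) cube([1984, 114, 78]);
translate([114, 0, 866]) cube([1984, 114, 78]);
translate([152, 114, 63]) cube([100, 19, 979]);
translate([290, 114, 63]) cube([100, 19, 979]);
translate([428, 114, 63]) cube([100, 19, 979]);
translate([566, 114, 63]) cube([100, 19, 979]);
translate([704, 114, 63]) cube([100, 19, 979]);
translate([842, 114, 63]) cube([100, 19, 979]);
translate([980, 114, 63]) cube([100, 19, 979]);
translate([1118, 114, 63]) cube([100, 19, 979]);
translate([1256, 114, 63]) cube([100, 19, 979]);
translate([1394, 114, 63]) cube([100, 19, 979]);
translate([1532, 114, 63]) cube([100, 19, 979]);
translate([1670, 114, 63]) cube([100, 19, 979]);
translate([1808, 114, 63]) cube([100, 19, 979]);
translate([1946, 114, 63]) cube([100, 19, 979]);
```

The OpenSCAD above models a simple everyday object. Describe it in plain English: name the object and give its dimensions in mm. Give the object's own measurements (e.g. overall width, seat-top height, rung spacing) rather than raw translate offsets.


A fence section. Two 114×114 mm posts, 1056 mm tall, stand on the floor with a clear span of 1984 mm between their inner faces. Two horizontal rails of 114×78 mm section span the gap between the posts with their undersides at z = 168 mm and z = 866 mm, flush with the posts' −y face. 14 pickets, each 100 mm wide, 19 mm thick and 979 mm tall, are fixed to the +y face of the rails with their bottoms at z = 63 mm, spaced across the span with a 38 mm gap after the −x post and between neighbouring pickets, with 52 mm left before the +x post.


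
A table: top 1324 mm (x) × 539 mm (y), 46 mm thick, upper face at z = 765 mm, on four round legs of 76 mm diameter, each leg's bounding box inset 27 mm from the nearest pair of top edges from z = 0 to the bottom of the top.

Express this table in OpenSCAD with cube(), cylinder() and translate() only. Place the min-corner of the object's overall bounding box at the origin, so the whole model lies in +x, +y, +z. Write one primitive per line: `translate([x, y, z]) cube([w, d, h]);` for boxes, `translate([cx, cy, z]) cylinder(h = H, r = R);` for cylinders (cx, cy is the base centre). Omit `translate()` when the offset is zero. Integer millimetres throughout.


translate([0, 0, 719]) cube([1324, 539, 46]);
translate([65, 65, 0]) cylinder(h = 719, r = 38);
translate([1259, 65, 0]) cylinder(h = 719, r = 38);
translate([65, 474, 0]) cylinder(h = 719, r = 38);
translate([1259, 474, 0]) cylinder(h = 719, r = 38);


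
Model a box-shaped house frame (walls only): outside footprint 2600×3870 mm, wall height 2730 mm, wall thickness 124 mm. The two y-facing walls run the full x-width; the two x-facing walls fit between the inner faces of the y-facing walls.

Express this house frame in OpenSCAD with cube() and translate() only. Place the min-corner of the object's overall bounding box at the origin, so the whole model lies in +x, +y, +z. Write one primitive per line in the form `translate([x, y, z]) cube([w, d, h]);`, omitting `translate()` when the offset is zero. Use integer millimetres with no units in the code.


cube([2600, 124, 2730]);
translate([0, 3746, 0]) cube([2600, 124, 2730]);
translate([0, 124, 0]) cube([124, 3622, 2730]);
translate([2476, 124, 0]) cube([124, 3622, 2730]);


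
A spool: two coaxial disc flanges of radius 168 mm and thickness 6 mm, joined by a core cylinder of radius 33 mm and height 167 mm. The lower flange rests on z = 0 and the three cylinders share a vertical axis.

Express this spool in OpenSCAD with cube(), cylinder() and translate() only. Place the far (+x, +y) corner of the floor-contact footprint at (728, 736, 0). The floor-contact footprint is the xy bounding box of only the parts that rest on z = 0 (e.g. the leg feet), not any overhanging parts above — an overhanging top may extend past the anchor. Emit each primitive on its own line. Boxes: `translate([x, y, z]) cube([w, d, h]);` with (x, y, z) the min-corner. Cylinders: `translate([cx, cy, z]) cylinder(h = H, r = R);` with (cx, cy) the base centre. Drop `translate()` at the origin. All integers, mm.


translate([560, 568, 0]) cylinder(h = 6, r = 168);
translate([560, 568, 6]) cylinder(h = 167, r = 33);
translate([560, 568, 173]) cylinder(h = 6, r = 168);


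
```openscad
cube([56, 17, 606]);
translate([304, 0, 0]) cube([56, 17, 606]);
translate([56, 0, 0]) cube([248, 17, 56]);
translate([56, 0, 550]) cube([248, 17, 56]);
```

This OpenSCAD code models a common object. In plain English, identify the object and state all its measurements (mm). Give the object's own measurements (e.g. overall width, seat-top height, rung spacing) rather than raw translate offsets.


A rectangular picture frame lying in the x–z plane (depth along y). The opening is 248 mm wide (x) by 494 mm tall (z), surrounded by a border 56 mm wide on all four sides. The frame is 17 mm deep and is made of two full-height vertical stiles with two horizontal rails fitted between them.


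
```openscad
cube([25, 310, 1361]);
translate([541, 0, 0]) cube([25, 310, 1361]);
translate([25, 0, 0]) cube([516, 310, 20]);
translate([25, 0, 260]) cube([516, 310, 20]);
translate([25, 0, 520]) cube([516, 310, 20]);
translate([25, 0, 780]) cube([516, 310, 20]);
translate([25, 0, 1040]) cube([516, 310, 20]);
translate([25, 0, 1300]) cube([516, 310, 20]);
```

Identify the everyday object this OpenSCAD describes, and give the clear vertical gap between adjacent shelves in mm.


A bookshelf. The clear shelf gap is 240 mm.

Two tall side panels with 6 horizontal boards between them — a bookshelf. The first two shelf undersides are at z = 0 and z = 260; with shelf thickness 20, the clear gap is 260 − 0 − 20 = 240 mm.


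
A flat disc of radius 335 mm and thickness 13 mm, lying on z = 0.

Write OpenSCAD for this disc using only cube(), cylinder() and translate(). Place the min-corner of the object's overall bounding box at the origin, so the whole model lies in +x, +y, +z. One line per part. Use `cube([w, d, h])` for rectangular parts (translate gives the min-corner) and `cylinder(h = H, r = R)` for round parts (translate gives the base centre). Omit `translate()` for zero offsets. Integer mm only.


translate([335, 335, 0]) cylinder(h = 13, r = 335);


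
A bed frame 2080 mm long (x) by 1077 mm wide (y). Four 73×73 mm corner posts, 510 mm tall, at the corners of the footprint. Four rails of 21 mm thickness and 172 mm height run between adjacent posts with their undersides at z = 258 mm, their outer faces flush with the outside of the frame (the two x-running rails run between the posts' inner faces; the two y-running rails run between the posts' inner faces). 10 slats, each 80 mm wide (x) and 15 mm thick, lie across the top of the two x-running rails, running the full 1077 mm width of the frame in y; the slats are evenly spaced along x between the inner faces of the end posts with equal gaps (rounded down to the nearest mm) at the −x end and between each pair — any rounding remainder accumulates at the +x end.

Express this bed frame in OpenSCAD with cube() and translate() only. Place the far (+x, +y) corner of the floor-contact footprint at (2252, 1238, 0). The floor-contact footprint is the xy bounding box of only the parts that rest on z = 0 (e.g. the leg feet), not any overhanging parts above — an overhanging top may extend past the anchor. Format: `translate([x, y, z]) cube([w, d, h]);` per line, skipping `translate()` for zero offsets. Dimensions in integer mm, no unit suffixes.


translate([172, 161, 0]) cube([73, 73, 510]);
translate([172, 1165, 0]) cube([73, 73, 510]);
translate([2179, 161, 0]) cube([73, 73, 510]);
translate([2179, 1165, 0]) cube([73, 73, 510]);
translate([245, 161, 258]) cube([1934, 21, 172]);
translate([245, 1217, 258]) cube([1934, 21, 172]);
translate([172, 234, 258]) cube([21, 931, 172]);
translate([2231, 234, 258]) cube([21, 931, 172]);
translate([348, 161, 430]) cube([80, 1077, 15]);
translate([531, 161, 430]) cube([80, 1077, 15]);
translate([714, 161, 430]) cube([80, 1077, 15]);
translate([897, 161, 430]) cube([80, 1077, 15]);
translate([1080, 161, 430]) cube([80, 1077, 15]);
translate([1263, 161, 430]) cube([80, 1077, 15]);
translate([1446, 161, 430]) cube([80, 1077, 15]);
translate([1629, 161, 430]) cube([80, 1077, 15]);
translate([1812, 161, 430]) cube([80, 1077, 15]);
translate([1995, 161, 430]) cube([80, 1077, 15]);


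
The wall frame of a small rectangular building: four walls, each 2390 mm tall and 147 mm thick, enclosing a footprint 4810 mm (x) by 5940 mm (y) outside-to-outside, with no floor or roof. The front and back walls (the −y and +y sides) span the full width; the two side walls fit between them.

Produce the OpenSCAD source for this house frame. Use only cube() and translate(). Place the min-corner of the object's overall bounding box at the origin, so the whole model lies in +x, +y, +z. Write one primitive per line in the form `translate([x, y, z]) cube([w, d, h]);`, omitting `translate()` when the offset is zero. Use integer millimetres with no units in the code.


cube([4810, 147, 2390]);
translate([0, 5793, 0]) cube([4810, 147, 2390]);
translate([0, 147, 0]) cube([147, 5646, 2390]);
translate([4663, 147, 0]) cube([147, 5646, 2390]);


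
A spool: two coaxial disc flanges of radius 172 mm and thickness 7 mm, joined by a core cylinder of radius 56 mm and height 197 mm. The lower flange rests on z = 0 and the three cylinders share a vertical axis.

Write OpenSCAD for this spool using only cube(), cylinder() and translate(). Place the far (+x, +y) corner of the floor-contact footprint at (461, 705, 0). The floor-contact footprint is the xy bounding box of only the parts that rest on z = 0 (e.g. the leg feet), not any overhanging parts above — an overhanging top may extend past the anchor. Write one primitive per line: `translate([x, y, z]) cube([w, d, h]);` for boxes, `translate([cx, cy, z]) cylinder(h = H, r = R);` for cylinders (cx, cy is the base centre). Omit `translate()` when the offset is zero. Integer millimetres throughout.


translate([289, 533, 0]) cylinder(h = 7, r = 172);
translate([289, 533, 7]) cylinder(h = 197, r = 56);
translate([289, 533, 204]) cylinder(h = 7, r = 172);


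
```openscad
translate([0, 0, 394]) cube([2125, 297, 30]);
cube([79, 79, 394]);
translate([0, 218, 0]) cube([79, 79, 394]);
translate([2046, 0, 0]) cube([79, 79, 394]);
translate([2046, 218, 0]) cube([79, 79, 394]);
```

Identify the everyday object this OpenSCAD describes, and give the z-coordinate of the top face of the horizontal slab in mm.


A bench. The seat-top height is 424 mm.

A long slab on four corner posts — a bench. The slab sits at z = 394 with thickness 30, so the top is 394 + 30 = 424 mm.


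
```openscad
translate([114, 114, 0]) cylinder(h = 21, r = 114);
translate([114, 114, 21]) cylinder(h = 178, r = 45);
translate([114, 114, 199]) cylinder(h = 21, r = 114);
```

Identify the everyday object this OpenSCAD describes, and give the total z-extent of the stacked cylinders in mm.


A spool. The overall height is 220 mm.

Three coaxial cylinders, large–small–large — a spool. Two 21 mm flanges and a 178 mm core give 21 + 178 + 21 = 220 mm.


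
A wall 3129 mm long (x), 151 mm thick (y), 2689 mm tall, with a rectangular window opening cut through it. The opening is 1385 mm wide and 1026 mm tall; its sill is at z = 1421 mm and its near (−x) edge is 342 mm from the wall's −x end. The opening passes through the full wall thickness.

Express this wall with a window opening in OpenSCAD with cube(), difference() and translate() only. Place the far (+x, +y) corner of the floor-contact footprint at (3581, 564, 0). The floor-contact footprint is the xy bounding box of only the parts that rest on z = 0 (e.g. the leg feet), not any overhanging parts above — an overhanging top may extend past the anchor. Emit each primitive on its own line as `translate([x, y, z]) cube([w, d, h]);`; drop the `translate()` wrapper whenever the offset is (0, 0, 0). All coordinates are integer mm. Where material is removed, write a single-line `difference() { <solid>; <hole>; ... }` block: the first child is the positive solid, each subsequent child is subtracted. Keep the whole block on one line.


difference() { translate([452, 413, 0]) cube([3129, 151, 2689]); translate([794, 413, 1421]) cube([1385, 151, 1026]); }


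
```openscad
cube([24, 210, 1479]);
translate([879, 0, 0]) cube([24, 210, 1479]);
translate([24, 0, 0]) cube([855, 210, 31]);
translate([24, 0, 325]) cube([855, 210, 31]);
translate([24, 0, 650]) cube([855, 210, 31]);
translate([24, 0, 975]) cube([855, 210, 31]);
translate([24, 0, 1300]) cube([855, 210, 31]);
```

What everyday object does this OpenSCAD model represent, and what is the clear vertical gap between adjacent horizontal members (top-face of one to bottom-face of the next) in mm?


A bookshelf. The clear shelf gap is 294 mm.

Two tall side panels with 5 horizontal boards between them — a bookshelf. The first two shelf undersides are at z = 0 and z = 325; with shelf thickness 31, the clear gap is 325 − 0 − 31 = 294 mm.


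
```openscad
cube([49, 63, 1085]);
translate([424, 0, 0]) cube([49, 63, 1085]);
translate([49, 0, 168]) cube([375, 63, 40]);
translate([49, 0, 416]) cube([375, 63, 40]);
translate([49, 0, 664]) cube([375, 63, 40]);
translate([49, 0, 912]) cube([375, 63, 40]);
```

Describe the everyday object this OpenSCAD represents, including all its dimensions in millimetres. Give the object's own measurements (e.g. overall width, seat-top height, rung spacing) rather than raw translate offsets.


A straight ladder. Two 49×63 mm vertical rails, 1085 mm tall, stand 473 mm apart (outside-to-outside) with their front faces coplanar on the −y side. 4 rungs, each 63 mm deep and 40 mm tall, span between the inner faces of the rails, front faces flush with the rails. The lowest rung's underside is at z = 168 mm and rungs are spaced 248 mm apart (underside to underside).


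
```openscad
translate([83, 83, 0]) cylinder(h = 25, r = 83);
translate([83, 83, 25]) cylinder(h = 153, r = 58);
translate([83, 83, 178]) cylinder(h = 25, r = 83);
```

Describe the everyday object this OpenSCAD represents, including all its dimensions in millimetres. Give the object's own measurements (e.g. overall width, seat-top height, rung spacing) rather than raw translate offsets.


A spool: two coaxial disc flanges of radius 83 mm and thickness 25 mm, joined by a core cylinder of radius 58 mm and height 153 mm. The lower flange rests on z = 0 and the three cylinders share a vertical axis.


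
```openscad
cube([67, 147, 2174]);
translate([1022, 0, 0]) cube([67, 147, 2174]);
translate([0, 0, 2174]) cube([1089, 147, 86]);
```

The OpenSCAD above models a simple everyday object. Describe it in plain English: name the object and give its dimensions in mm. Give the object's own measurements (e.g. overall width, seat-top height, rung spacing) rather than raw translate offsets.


A door frame. The clear opening is 955 mm wide and 2174 mm high. Two 67 mm wide jambs, 147 mm deep, stand either side of the opening from the floor to the top of the opening. A 86 mm thick head sits across the top of both jambs, spanning the full outside width of the frame.


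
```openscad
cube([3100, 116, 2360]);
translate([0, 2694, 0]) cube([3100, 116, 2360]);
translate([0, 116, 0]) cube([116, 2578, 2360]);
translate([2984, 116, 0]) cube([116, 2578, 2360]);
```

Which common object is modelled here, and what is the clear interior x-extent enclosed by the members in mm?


A house (or room) frame. The interior width is 2868 mm.

Four 2360 mm walls enclosing a rectangle with no floor or roof — a room or house frame. Outside width is 3100 mm and wall thickness is 116 mm, so the interior width is 3100 − 2 × 116 = 2868 mm.


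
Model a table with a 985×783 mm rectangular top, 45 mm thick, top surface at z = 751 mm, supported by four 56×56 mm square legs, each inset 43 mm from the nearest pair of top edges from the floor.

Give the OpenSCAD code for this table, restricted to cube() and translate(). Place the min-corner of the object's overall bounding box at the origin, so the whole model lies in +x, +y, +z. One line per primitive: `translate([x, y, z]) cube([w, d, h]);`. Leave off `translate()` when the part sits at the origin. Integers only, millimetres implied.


// leg_h = 751 - 45 = 706
translate([0, 0, 706]) cube([985, 783, 45]);
translate([43, 43, 0]) cube([56, 56, 706]);
translate([886, 43, 0]) cube([56, 56, 706]);
translate([43, 684, 0]) cube([56, 56, 706]);
translate([886, 684, 0]) cube([56, 56, 706]);


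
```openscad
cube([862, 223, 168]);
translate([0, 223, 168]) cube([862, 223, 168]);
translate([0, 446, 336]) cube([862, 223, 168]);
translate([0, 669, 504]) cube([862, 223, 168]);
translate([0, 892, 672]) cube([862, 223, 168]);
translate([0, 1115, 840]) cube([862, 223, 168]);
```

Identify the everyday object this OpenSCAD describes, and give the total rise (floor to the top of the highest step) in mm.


A staircase. The total rise is 1008 mm.

6 identical blocks, each offset up and back from the previous — a staircase. Each step is 168 mm tall and there are 6 of them, so the total rise is 6 × 168 = 1008 mm.


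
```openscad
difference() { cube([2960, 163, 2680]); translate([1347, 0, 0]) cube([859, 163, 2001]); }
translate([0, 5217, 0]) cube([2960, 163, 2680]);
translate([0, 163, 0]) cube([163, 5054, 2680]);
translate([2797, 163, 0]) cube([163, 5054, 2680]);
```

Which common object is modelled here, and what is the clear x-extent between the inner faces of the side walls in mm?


A single room. The interior width is 2634 mm.

Four walls enclosing a rectangle with a door in the front wall — a room. Outside width 2960 minus two 163 mm walls gives 2634 mm.


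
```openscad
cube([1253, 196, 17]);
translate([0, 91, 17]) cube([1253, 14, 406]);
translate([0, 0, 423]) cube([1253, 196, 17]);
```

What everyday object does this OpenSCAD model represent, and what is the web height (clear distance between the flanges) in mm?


An I-beam. The web height is 406 mm.

Two wide flanges with a thin centred web — an I-beam. Overall 440 mm minus two 17 mm flanges gives a web of 440 − 2·17 = 406 mm.


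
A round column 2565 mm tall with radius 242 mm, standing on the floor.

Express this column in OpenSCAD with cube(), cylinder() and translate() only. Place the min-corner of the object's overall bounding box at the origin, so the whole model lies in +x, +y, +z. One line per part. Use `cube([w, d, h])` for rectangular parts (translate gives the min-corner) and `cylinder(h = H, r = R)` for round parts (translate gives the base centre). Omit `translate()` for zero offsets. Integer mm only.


translate([242, 242, 0]) cylinder(h = 2565, r = 242);


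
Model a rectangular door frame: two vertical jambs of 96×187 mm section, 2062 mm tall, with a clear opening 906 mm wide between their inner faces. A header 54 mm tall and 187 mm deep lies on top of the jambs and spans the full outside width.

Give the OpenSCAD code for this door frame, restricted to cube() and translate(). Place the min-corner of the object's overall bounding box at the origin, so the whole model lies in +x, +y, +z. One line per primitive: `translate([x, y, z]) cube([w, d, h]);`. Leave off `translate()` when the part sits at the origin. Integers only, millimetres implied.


cube([96, 187, 2062]);
translate([1002, 0, 0]) cube([96, 187, 2062]);
translate([0, 0, 2062]) cube([1098, 187, 54]);


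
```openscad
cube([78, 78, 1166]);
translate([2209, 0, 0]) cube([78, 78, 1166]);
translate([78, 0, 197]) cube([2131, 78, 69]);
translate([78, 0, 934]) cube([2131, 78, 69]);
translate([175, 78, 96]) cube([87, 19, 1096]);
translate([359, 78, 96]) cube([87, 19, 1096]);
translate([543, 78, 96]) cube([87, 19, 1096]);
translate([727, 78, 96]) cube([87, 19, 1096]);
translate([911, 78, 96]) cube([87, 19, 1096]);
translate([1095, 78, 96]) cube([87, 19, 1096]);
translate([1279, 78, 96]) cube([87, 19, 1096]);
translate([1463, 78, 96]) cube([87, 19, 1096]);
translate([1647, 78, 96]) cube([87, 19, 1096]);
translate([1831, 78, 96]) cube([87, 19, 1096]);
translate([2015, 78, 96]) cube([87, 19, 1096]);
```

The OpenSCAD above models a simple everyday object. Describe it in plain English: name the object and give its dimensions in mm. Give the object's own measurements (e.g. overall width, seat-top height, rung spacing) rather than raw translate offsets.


A fence section. Two 78×78 mm posts, 1166 mm tall, stand on the floor with a clear span of 2131 mm between their inner faces. Two horizontal rails of 78×69 mm section span the gap between the posts with their undersides at z = 197 mm and z = 934 mm, flush with the posts' −y face. 11 pickets, each 87 mm wide, 19 mm thick and 1096 mm tall, are fixed to the +y face of the rails with their bottoms at z = 96 mm, spaced across the span with a 97 mm gap after the −x post and between neighbouring pickets, with 107 mm left before the +x post.


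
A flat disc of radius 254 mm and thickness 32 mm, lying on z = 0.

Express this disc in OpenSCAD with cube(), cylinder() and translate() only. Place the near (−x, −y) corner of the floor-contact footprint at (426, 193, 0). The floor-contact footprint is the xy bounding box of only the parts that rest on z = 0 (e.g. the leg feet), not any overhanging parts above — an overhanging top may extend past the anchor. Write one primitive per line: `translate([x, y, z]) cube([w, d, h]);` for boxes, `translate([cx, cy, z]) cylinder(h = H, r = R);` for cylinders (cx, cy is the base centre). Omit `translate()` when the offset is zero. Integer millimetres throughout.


translate([680, 447, 0]) cylinder(h = 32, r = 254);


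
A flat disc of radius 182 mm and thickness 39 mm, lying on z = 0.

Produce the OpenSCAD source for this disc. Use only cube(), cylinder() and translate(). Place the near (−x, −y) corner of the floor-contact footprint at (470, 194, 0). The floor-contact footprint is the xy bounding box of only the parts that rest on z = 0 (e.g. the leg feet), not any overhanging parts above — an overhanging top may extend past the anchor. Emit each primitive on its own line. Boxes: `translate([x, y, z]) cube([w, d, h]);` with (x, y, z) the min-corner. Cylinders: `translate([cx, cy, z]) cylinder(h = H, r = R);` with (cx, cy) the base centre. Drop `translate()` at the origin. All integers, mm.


translate([652, 376, 0]) cylinder(h = 39, r = 182);


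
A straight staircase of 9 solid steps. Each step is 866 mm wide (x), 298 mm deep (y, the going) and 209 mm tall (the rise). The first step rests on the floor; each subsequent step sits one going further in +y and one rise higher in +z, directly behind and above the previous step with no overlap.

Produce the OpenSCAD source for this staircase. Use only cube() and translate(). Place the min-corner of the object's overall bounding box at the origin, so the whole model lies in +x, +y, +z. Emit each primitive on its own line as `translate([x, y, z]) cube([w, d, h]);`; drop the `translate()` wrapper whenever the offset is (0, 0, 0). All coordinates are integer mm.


cube([866, 298, 209]);
translate([0, 298, 209]) cube([866, 298, 209]);
translate([0, 596, 418]) cube([866, 298, 209]);
translate([0, 894, 627]) cube([866, 298, 209]);
translate([0, 1192, 836]) cube([866, 298, 209]);
translate([0, 1490, 1045]) cube([866, 298, 209]);
translate([0, 1788, 1254]) cube([866, 298, 209]);
translate([0, 2086, 1463]) cube([866, 298, 209]);
translate([0, 2384, 1672]) cube([866, 298, 209]);


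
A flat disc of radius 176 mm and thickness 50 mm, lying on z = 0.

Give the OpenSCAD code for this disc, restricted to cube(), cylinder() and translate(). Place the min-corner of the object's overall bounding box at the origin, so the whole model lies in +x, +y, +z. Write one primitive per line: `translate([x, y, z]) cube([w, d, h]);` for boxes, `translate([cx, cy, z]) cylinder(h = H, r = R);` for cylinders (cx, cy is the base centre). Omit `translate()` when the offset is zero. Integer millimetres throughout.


translate([176, 176, 0]) cylinder(h = 50, r = 176);


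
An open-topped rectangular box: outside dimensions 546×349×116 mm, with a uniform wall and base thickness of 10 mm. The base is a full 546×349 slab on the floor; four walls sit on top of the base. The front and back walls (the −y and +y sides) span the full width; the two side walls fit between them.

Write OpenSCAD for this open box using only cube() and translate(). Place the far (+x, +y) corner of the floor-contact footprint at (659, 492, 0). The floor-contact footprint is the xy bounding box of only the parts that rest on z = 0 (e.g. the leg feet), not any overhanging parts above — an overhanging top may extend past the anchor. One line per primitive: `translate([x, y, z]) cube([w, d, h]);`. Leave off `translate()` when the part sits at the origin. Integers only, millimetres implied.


translate([113, 143, 0]) cube([546, 349, 10]);
translate([113, 143, 10]) cube([546, 10, 106]);
translate([113, 482, 10]) cube([546, 10, 106]);
translate([113, 153, 10]) cube([10, 329, 106]);
translate([649, 153, 10]) cube([10, 329, 106]);


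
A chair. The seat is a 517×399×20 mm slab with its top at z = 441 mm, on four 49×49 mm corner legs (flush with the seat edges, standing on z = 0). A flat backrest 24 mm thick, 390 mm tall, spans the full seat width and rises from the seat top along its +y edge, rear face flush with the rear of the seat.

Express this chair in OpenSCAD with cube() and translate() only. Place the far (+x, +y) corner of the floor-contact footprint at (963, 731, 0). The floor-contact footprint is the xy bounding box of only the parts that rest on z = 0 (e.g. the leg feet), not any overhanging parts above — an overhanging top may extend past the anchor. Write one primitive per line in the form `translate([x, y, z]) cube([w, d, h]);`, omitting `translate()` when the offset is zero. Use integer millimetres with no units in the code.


translate([446, 332, 421]) cube([517, 399, 20]);
translate([446, 332, 0]) cube([49, 49, 421]);
translate([914, 332, 0]) cube([49, 49, 421]);
translate([446, 682, 0]) cube([49, 49, 421]);
translate([914, 682, 0]) cube([49, 49, 421]);
translate([446, 707, 441]) cube([517, 24, 390]);


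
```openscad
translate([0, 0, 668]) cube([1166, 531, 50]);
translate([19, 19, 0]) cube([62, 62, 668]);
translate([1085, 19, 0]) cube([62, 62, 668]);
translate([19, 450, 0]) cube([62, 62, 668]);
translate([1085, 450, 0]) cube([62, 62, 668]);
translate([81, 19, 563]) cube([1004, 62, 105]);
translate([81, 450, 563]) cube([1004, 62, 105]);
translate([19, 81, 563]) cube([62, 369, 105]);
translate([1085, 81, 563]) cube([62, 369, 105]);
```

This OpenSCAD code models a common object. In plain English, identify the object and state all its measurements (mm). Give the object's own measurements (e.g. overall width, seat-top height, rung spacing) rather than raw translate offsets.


A rectangular dining table. The top is 1166×531×50 mm with its upper surface at z = 718 mm. It stands on four 62×62 mm square legs, each inset 19 mm from the nearest pair of top edges, running from the floor to the underside of the top. Four apron rails, 62 mm thick and 105 mm tall, run between adjacent legs with their top edges flush with the underside of the top and their outer faces flush with the legs' outer faces.


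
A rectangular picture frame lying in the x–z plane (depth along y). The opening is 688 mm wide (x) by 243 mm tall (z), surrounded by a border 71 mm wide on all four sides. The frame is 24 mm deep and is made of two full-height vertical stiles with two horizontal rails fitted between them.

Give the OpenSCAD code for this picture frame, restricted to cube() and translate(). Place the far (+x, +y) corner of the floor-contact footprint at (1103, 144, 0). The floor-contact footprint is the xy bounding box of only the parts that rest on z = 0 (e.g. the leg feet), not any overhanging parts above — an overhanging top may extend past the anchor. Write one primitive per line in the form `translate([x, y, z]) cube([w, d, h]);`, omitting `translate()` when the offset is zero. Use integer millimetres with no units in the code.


translate([273, 120, 0]) cube([71, 24, 385]);
translate([1032, 120, 0]) cube([71, 24, 385]);
translate([344, 120, 0]) cube([688, 24, 71]);
translate([344, 120, 314]) cube([688, 24, 71]);


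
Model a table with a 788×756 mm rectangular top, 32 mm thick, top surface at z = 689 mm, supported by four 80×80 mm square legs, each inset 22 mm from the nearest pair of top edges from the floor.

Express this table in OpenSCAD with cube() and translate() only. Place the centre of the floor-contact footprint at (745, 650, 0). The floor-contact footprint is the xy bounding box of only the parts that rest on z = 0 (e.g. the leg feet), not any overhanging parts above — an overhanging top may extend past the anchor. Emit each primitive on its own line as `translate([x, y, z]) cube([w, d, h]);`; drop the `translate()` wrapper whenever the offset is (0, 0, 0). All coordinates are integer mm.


// leg_h = 689 - 32 = 657
translate([351, 272, 657]) cube([788, 756, 32]);
translate([373, 294, 0]) cube([80, 80, 657]);
translate([1037, 294, 0]) cube([80, 80, 657]);
translate([373, 926, 0]) cube([80, 80, 657]);
translate([1037, 926, 0]) cube([80, 80, 657]);


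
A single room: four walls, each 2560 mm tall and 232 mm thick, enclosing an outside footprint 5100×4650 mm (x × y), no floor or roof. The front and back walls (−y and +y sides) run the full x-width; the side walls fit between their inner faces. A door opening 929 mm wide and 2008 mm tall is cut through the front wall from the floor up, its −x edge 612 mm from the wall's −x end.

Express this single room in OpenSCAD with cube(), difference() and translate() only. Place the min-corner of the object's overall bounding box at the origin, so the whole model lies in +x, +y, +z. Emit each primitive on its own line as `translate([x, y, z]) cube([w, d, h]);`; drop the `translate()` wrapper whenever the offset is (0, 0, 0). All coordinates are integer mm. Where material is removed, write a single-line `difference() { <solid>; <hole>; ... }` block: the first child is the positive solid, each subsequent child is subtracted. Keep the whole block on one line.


difference() { cube([5100, 232, 2560]); translate([612, 0, 0]) cube([929, 232, 2008]); }
translate([0, 4418, 0]) cube([5100, 232, 2560]);
translate([0, 232, 0]) cube([232, 4186, 2560]);
translate([4868, 232, 0]) cube([232, 4186, 2560]);


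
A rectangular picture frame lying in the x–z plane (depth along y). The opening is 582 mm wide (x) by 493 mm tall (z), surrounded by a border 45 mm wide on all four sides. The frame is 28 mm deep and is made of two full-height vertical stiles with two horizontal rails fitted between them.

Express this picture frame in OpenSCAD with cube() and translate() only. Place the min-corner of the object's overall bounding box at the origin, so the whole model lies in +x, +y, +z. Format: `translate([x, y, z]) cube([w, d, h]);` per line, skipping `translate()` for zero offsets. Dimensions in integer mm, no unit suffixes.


cube([45, 28, 583]);
translate([627, 0, 0]) cube([45, 28, 583]);
translate([45, 0, 0]) cube([582, 28, 45]);
translate([45, 0, 538]) cube([582, 28, 45]);


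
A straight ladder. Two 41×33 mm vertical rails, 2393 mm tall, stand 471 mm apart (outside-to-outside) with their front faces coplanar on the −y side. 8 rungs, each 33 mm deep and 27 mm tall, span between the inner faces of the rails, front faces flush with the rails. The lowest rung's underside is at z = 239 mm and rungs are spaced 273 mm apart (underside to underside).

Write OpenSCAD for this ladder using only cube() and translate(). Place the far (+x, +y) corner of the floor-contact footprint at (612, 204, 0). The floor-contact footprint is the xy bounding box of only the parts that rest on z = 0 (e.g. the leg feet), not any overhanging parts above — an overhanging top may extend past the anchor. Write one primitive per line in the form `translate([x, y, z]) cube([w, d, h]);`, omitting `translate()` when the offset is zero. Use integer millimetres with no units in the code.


// rung span = 471 - 2*41 = 389
// rung[k] z = 239 + k*273
translate([141, 171, 0]) cube([41, 33, 2393]);
translate([571, 171, 0]) cube([41, 33, 2393]);
translate([182, 171, 239]) cube([389, 33, 27]);
translate([182, 171, 512]) cube([389, 33, 27]);
translate([182, 171, 785]) cube([389, 33, 27]);
translate([182, 171, 1058]) cube([389, 33, 27]);
translate([182, 171, 1331]) cube([389, 33, 27]);
translate([182, 171, 1604]) cube([389, 33, 27]);
translate([182, 171, 1877]) cube([389, 33, 27]);
translate([182, 171, 2150]) cube([389, 33, 27]);
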